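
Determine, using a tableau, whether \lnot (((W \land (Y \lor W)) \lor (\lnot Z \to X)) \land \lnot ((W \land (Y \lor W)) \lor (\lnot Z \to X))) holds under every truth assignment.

Valid

Assume the negation and expand:
Initial set: {\lnot \lnot (((W \land (Y \lor W)) \lor (\lnot Z \to X)) \land \lnot ((W \land (Y \lor W)) \lor (\lnot Z \to X)))}.
\lnot \lnot (((W \land (Y \lor W)) \lor (\lnot Z \to X)) \land \lnot ((W \land (Y \lor W)) \lor (\lnot Z \to X))): α-rule — add ((W \land (Y \lor W)) \lor (\lnot Z \to X)), \lnot ((W \land (Y \lor W)) \lor (\lnot Z \to X)).
\lnot ((W \land (Y \lor W)) \lor (\lnot Z \to X)): α-rule — add \lnot (W \land (Y \lor W)), \lnot (\lnot Z \to X).
\lnot (\lnot Z \to X): α-rule — add \lnot Z, \lnot X.
((W \land (Y \lor W)) \lor (\lnot Z \to X)): β-rule — branch into (W \land (Y \lor W))  //  (\lnot Z \to X).
  branch 1 (add (W \land (Y \lor W))):
    (W \land (Y \lor W)): α-rule — add W, (Y \lor W).
    \lnot (W \land (Y \lor W)): β-rule — branch into \lnot W  //  \lnot (Y \lor W).
      branch 1.1 (add \lnot W):
        × closes — contains both W and \lnot W.
      branch 1.2 (add \lnot (Y \lor W)):
        \lnot (Y \lor W): α-rule — add \lnot Y, \lnot W.
        × closes — contains both W and \lnot W.
  branch 2 (add (\lnot Z \to X)):
    \lnot (W \land (Y \lor W)): β-rule — branch into \lnot W  //  \lnot (Y \lor W).
      branch 2.1 (add \lnot W):
        (\lnot Z \to X): β-rule — branch into \lnot \lnot Z  //  X.
          branch 2.1.1 (add \lnot \lnot Z):
            × closes — contains both Z and \lnot Z.
          branch 2.1.2 (add X):
            × closes — contains both X and \lnot X.
      branch 2.2 (add \lnot (Y \lor W)):
        \lnot (Y \lor W): α-rule — add \lnot Y, \lnot W.
        (\lnot Z \to X): β-rule — branch into \lnot \lnot Z  //  X.
          branch 2.2.1 (add \lnot \lnot Z):
            × closes — contains both Z and \lnot Z.
          branch 2.2.2 (add X):
            × closes — contains both X and \lnot X.
All 6 branches close.
Every branch closed, so the negation is unsatisfiable and the formula is valid.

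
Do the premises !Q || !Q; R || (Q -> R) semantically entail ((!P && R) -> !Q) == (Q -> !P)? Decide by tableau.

Initial set: {(!Q || !Q); (R || (Q -> R)); !(((!P && R) -> !Q) == (Q -> !P))}.
(!Q || !Q): β-rule — branch into !Q  //  !Q.
  branch 1 (add !Q):
    (R || (Q -> R)): β-rule — branch into R  //  (Q -> R).
      branch 1.1 (add R):
        !(((!P && R) -> !Q) == (Q -> !P)): β-rule — branch into ((!P && R) -> !Q), !(Q -> !P)  //  !((!P && R) -> !Q), (Q -> !P).
          branch 1.1.1 (add ((!P && R) -> !Q), !(Q -> !P)):
            !(Q -> !P): α-rule — add Q, !!P.
            × closes — contains both Q and !Q.
          branch 1.1.2 (add !((!P && R) -> !Q), (Q -> !P)):
            !((!P && R) -> !Q): α-rule — add (!P && R), !!Q.
            × closes — contains both Q and !Q.
      branch 1.2 (add (Q -> R)):
        !(((!P && R) -> !Q) == (Q -> !P)): β-rule — branch into ((!P && R) -> !Q), !(Q -> !P)  //  !((!P && R) -> !Q), (Q -> !P).
          branch 1.2.1 (add ((!P && R) -> !Q), !(Q -> !P)):
            !(Q -> !P): α-rule — add Q, !!P.
            × closes — contains both Q and !Q.
          branch 1.2.2 (add !((!P && R) -> !Q), (Q -> !P)):
            !((!P && R) -> !Q): α-rule — add (!P && R), !!Q.
            × closes — contains both Q and !Q.
  branch 2 (add !Q):
    (R || (Q -> R)): β-rule — branch into R  //  (Q -> R).
      branch 2.1 (add R):
        !(((!P && R) -> !Q) == (Q -> !P)): β-rule — branch into ((!P && R) -> !Q), !(Q -> !P)  //  !((!P && R) -> !Q), (Q -> !P).
          branch 2.1.1 (add ((!P && R) -> !Q), !(Q -> !P)):
            !(Q -> !P): α-rule — add Q, !!P.
            × closes — contains both Q and !Q.
          branch 2.1.2 (add !((!P && R) -> !Q), (Q -> !P)):
            !((!P && R) -> !Q): α-rule — add (!P && R), !!Q.
            × closes — contains both Q and !Q.
      branch 2.2 (add (Q -> R)):
        !(((!P && R) -> !Q) == (Q -> !P)): β-rule — branch into ((!P && R) -> !Q), !(Q -> !P)  //  !((!P && R) -> !Q), (Q -> !P).
          branch 2.2.1 (add ((!P && R) -> !Q), !(Q -> !P)):
            !(Q -> !P): α-rule — add Q, !!P.
            × closes — contains both Q and !Q.
          branch 2.2.2 (add !((!P && R) -> !Q), (Q -> !P)):
            !((!P && R) -> !Q): α-rule — add (!P && R), !!Q.
            × closes — contains both Q and !Q.
All 8 branches close.
Every branch closed, so the premises entail the conclusion.

Yes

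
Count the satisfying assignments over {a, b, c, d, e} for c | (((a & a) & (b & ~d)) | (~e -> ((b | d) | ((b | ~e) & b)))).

Initial set: {(c | (((a & a) & (b & ~d)) | (~e -> ((b | d) | ((b | ~e) & b)))))}.
(c | (((a & a) & (b & ~d)) | (~e -> ((b | d) | ((b | ~e) & b))))): β-rule — branch into c  //  (((a & a) & (b & ~d)) | (~e -> ((b | d) | ((b | ~e) & b)))).
  branch 1 (add c):
    ○ open, literals {c=true}.
  branch 2 (add (((a & a) & (b & ~d)) | (~e -> ((b | d) | ((b | ~e) & b))))):
    (((a & a) & (b & ~d)) | (~e -> ((b | d) | ((b | ~e) & b)))): β-rule — branch into ((a & a) & (b & ~d))  //  (~e -> ((b | d) | ((b | ~e) & b))).
      branch 2.1 (add ((a & a) & (b & ~d))):
        ((a & a) & (b & ~d)): α-rule — add (a & a), (b & ~d).
        (a & a): α-rule — add a, a.
        (b & ~d): α-rule — add b, ~d.
        ○ open, literals {a=true, b=true, d=false}.
      branch 2.2 (add (~e -> ((b | d) | ((b | ~e) & b)))):
        (~e -> ((b | d) | ((b | ~e) & b))): β-rule — branch into ~~e  //  ((b | d) | ((b | ~e) & b)).
          branch 2.2.1 (add ~~e):
            ○ open, literals {e=true}.
          branch 2.2.2 (add ((b | d) | ((b | ~e) & b))):
            ((b | d) | ((b | ~e) & b)): β-rule — branch into (b | d)  //  ((b | ~e) & b).
              branch 2.2.2.1 (add (b | d)):
                (b | d): β-rule — branch into b  //  d.
                  branch 2.2.2.1.1 (add b):
                    ○ open, literals {b=true}.
                  branch 2.2.2.1.2 (add d):
                    ○ open, literals {d=true}.
              branch 2.2.2.2 (add ((b | ~e) & b)):
                ((b | ~e) & b): α-rule — add (b | ~e), b.
                (b | ~e): β-rule — branch into b  //  ~e.
                  branch 2.2.2.2.1 (add b):
                    ○ open, literals {b=true}.
                  branch 2.2.2.2.2 (add ~e):
                    ○ open, literals {b=true, e=false}.
0 branches closed, 7 open.
Each open branch fixes some atoms; the unmentioned ones are free. Counting distinct full assignments: branch {c=true} (a, b, d, e) contributes 16 new; branch {a=true, b=true, d=false} (c, e) contributes 2 new; branch {e=true} (a, b, c, d) contributes 7 new; branch {b=true} (a, c, d, e) contributes 3 new; branch {d=true} (a, b, c, e) contributes 2 new; branch {b=true} (a, c, d, e) contributes 0 new; branch {b=true, e=false} (a, c, d) contributes 0 new. Total: 30.

30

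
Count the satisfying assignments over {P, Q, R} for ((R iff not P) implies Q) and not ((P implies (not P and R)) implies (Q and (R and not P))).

Initial set: {T (((R iff not P) implies Q) and not ((P implies (not P and R)) implies (Q and (R and not P))))}.
T (((R iff not P) implies Q) and not ((P implies (not P and R)) implies (Q and (R and not P)))): α-rule — add T ((R iff not P) implies Q), T not ((P implies (not P and R)) implies (Q and (R and not P))).
T not ((P implies (not P and R)) implies (Q and (R and not P))): α-rule — add T (P implies (not P and R)), F (Q and (R and not P)).
T ((R iff not P) implies Q): β-rule — branch into F (R iff not P)  //  T Q.
  branch 1 (add F (R iff not P)):
    T (P implies (not P and R)): β-rule — branch into F P  //  T (not P and R).
      branch 1.1 (add F P):
        F (Q and (R and not P)): β-rule — branch into F Q  //  F (R and not P).
          branch 1.1.1 (add F Q):
            F (R iff not P): β-rule — branch into T R, F not P  //  F R, T not P.
              branch 1.1.1.1 (add T R, F not P):
                × closes — contains both P and not P.
              branch 1.1.1.2 (add F R, T not P):
                ○ open, literals {P=0, Q=0, R=0}.
          branch 1.1.2 (add F (R and not P)):
            F (R iff not P): β-rule — branch into T R, F not P  //  F R, T not P.
              branch 1.1.2.1 (add T R, F not P):
                × closes — contains both P and not P.
              branch 1.1.2.2 (add F R, T not P):
                F (R and not P): β-rule — branch into F R  //  F not P.
                  branch 1.1.2.2.1 (add F R):
                    ○ open, literals {P=0, R=0}.
                  branch 1.1.2.2.2 (add F not P):
                    × closes — contains both P and not P.
      branch 1.2 (add T (not P and R)):
        T (not P and R): α-rule — add T not P, T R.
        F (Q and (R and not P)): β-rule — branch into F Q  //  F (R and not P).
          branch 1.2.1 (add F Q):
            F (R iff not P): β-rule — branch into T R, F not P  //  F R, T not P.
              branch 1.2.1.1 (add T R, F not P):
                × closes — contains both P and not P.
              branch 1.2.1.2 (add F R, T not P):
                × closes — contains both R and not R.
          branch 1.2.2 (add F (R and not P)):
            F (R iff not P): β-rule — branch into T R, F not P  //  F R, T not P.
              branch 1.2.2.1 (add T R, F not P):
                × closes — contains both P and not P.
              branch 1.2.2.2 (add F R, T not P):
                × closes — contains both R and not R.
  branch 2 (add T Q):
    T (P implies (not P and R)): β-rule — branch into F P  //  T (not P and R).
      branch 2.1 (add F P):
        F (Q and (R and not P)): β-rule — branch into F Q  //  F (R and not P).
          branch 2.1.1 (add F Q):
            × closes — contains both Q and not Q.
          branch 2.1.2 (add F (R and not P)):
            F (R and not P): β-rule — branch into F R  //  F not P.
              branch 2.1.2.1 (add F R):
                ○ open, literals {P=0, Q=1, R=0}.
              branch 2.1.2.2 (add F not P):
                × closes — contains both P and not P.
      branch 2.2 (add T (not P and R)):
        T (not P and R): α-rule — add T not P, T R.
        F (Q and (R and not P)): β-rule — branch into F Q  //  F (R and not P).
          branch 2.2.1 (add F Q):
            × closes — contains both Q and not Q.
          branch 2.2.2 (add F (R and not P)):
            F (R and not P): β-rule — branch into F R  //  F not P.
              branch 2.2.2.1 (add F R):
                × closes — contains both R and not R.
              branch 2.2.2.2 (add F not P):
                × closes — contains both P and not P.
12 branches closed, 3 open.
Each open branch fixes some atoms; the unmentioned ones are free. Counting distinct full assignments: branch {P=0, Q=0, R=0} (none free) contributes 1 new; branch {P=0, R=0} (Q) contributes 1 new; branch {P=0, Q=1, R=0} (none free) contributes 0 new. Total: 2.

2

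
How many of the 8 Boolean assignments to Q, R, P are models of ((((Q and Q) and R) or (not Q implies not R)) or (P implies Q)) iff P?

3

Initial set: {(((((Q and Q) and R) or (not Q implies not R)) or (P implies Q)) iff P)}.
(((((Q and Q) and R) or (not Q implies not R)) or (P implies Q)) iff P): β-rule — branch into ((((Q and Q) and R) or (not Q implies not R)) or (P implies Q)), P  //  not ((((Q and Q) and R) or (not Q implies not R)) or (P implies Q)), not P.
  branch 1 (add ((((Q and Q) and R) or (not Q implies not R)) or (P implies Q)), P):
    ((((Q and Q) and R) or (not Q implies not R)) or (P implies Q)): β-rule — branch into (((Q and Q) and R) or (not Q implies not R))  //  (P implies Q).
      branch 1.1 (add (((Q and Q) and R) or (not Q implies not R))):
        (((Q and Q) and R) or (not Q implies not R)): β-rule — branch into ((Q and Q) and R)  //  (not Q implies not R).
          branch 1.1.1 (add ((Q and Q) and R)):
            ((Q and Q) and R): α-rule — add (Q and Q), R.
            (Q and Q): α-rule — add Q, Q.
            ○ open, literals {P=true, Q=true, R=true}.
          branch 1.1.2 (add (not Q implies not R)):
            (not Q implies not R): β-rule — branch into not not Q  //  not R.
              branch 1.1.2.1 (add not not Q):
                ○ open, literals {P=true, Q=true}.
              branch 1.1.2.2 (add not R):
                ○ open, literals {P=true, R=false}.
      branch 1.2 (add (P implies Q)):
        (P implies Q): β-rule — branch into not P  //  Q.
          branch 1.2.1 (add not P):
            × closes — contains both P and not P.
          branch 1.2.2 (add Q):
            ○ open, literals {P=true, Q=true}.
  branch 2 (add not ((((Q and Q) and R) or (not Q implies not R)) or (P implies Q)), not P):
    not ((((Q and Q) and R) or (not Q implies not R)) or (P implies Q)): α-rule — add not (((Q and Q) and R) or (not Q implies not R)), not (P implies Q).
    not (((Q and Q) and R) or (not Q implies not R)): α-rule — add not ((Q and Q) and R), not (not Q implies not R).
    not (P implies Q): α-rule — add P, not Q.
    × closes — contains both P and not P.
2 branches closed, 4 open.
Each open branch fixes some atoms; the unmentioned ones are free. Counting distinct full assignments: branch {P=true, Q=true, R=true} (none free) contributes 1 new; branch {P=true, Q=true} (R) contributes 1 new; branch {P=true, R=false} (Q) contributes 1 new; branch {P=true, Q=true} (R) contributes 0 new. Total: 3.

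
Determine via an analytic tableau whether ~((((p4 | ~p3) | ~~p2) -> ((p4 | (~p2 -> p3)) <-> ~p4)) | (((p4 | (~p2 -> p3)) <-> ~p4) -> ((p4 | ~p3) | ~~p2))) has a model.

Initial set: {T ~((((p4 | ~p3) | ~~p2) -> ((p4 | (~p2 -> p3)) <-> ~p4)) | (((p4 | (~p2 -> p3)) <-> ~p4) -> ((p4 | ~p3) | ~~p2)))}.
T ~((((p4 | ~p3) | ~~p2) -> ((p4 | (~p2 -> p3)) <-> ~p4)) | (((p4 | (~p2 -> p3)) <-> ~p4) -> ((p4 | ~p3) | ~~p2))): α-rule — add F (((p4 | ~p3) | ~~p2) -> ((p4 | (~p2 -> p3)) <-> ~p4)), F (((p4 | (~p2 -> p3)) <-> ~p4) -> ((p4 | ~p3) | ~~p2)).
F (((p4 | ~p3) | ~~p2) -> ((p4 | (~p2 -> p3)) <-> ~p4)): α-rule — add T ((p4 | ~p3) | ~~p2), F ((p4 | (~p2 -> p3)) <-> ~p4).
F (((p4 | (~p2 -> p3)) <-> ~p4) -> ((p4 | ~p3) | ~~p2)): α-rule — add T ((p4 | (~p2 -> p3)) <-> ~p4), F ((p4 | ~p3) | ~~p2).
F ((p4 | ~p3) | ~~p2): α-rule — add F (p4 | ~p3), F ~~p2.
F (p4 | ~p3): α-rule — add F p4, F ~p3.
F ~~p2: drop double negation, giving F p2.
T ((p4 | ~p3) | ~~p2): β-rule — branch into T (p4 | ~p3)  //  T ~~p2.
  branch 1 (add T (p4 | ~p3)):
    F ((p4 | (~p2 -> p3)) <-> ~p4): β-rule — branch into T (p4 | (~p2 -> p3)), F ~p4  //  F (p4 | (~p2 -> p3)), T ~p4.
      branch 1.1 (add T (p4 | (~p2 -> p3)), F ~p4):
        × closes — contains both p4 and ~p4.
      branch 1.2 (add F (p4 | (~p2 -> p3)), T ~p4):
        F (p4 | (~p2 -> p3)): α-rule — add F p4, F (~p2 -> p3).
        F (~p2 -> p3): α-rule — add T ~p2, F p3.
        × closes — contains both p3 and ~p3.
  branch 2 (add T ~~p2):
    T ~~p2: drop double negation, giving T p2.
    × closes — contains both p2 and ~p2.
All 3 branches close.
Every branch closed; the formula is unsatisfiable.

Unsatisfiable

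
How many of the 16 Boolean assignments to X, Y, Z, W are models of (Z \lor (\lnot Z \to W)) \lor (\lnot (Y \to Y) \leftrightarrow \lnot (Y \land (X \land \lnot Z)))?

Initial set: {((Z \lor (\lnot Z \to W)) \lor (\lnot (Y \to Y) \leftrightarrow \lnot (Y \land (X \land \lnot Z))))}.
((Z \lor (\lnot Z \to W)) \lor (\lnot (Y \to Y) \leftrightarrow \lnot (Y \land (X \land \lnot Z)))): β-rule — branch into (Z \lor (\lnot Z \to W))  //  (\lnot (Y \to Y) \leftrightarrow \lnot (Y \land (X \land \lnot Z))).
  branch 1 (add (Z \lor (\lnot Z \to W))):
    (Z \lor (\lnot Z \to W)): β-rule — branch into Z  //  (\lnot Z \to W).
      branch 1.1 (add Z):
        ○ open, literals {Z=T}.
      branch 1.2 (add (\lnot Z \to W)):
        (\lnot Z \to W): β-rule — branch into \lnot \lnot Z  //  W.
          branch 1.2.1 (add \lnot \lnot Z):
            ○ open, literals {Z=T}.
          branch 1.2.2 (add W):
            ○ open, literals {W=T}.
  branch 2 (add (\lnot (Y \to Y) \leftrightarrow \lnot (Y \land (X \land \lnot Z)))):
    (\lnot (Y \to Y) \leftrightarrow \lnot (Y \land (X \land \lnot Z))): β-rule — branch into \lnot (Y \to Y), \lnot (Y \land (X \land \lnot Z))  //  \lnot \lnot (Y \to Y), \lnot \lnot (Y \land (X \land \lnot Z)).
      branch 2.1 (add \lnot (Y \to Y), \lnot (Y \land (X \land \lnot Z))):
        \lnot (Y \to Y): α-rule — add Y, \lnot Y.
        × closes — contains both Y and \lnot Y.
      branch 2.2 (add \lnot \lnot (Y \to Y), \lnot \lnot (Y \land (X \land \lnot Z))):
        \lnot \lnot (Y \land (X \land \lnot Z)): α-rule — add Y, (X \land \lnot Z).
        (X \land \lnot Z): α-rule — add X, \lnot Z.
        \lnot \lnot (Y \to Y): β-rule — branch into \lnot Y  //  Y.
          branch 2.2.1 (add \lnot Y):
            × closes — contains both Y and \lnot Y.
          branch 2.2.2 (add Y):
            ○ open, literals {X=T, Y=T, Z=F}.
2 branches closed, 4 open.
Each open branch fixes some atoms; the unmentioned ones are free. Counting distinct full assignments: branch {Z=T} (X, Y, W) contributes 8 new; branch {Z=T} (X, Y, W) contributes 0 new; branch {W=T} (X, Y, Z) contributes 4 new; branch {X=T, Y=T, Z=F} (W) contributes 1 new. Total: 13.

13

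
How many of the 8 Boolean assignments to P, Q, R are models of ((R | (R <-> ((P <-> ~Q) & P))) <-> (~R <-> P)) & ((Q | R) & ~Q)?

Initial set: {(((R | (R <-> ((P <-> ~Q) & P))) <-> (~R <-> P)) & ((Q | R) & ~Q))}.
(((R | (R <-> ((P <-> ~Q) & P))) <-> (~R <-> P)) & ((Q | R) & ~Q)): α-rule — add ((R | (R <-> ((P <-> ~Q) & P))) <-> (~R <-> P)), ((Q | R) & ~Q).
((Q | R) & ~Q): α-rule — add (Q | R), ~Q.
((R | (R <-> ((P <-> ~Q) & P))) <-> (~R <-> P)): β-rule — branch into (R | (R <-> ((P <-> ~Q) & P))), (~R <-> P)  //  ~(R | (R <-> ((P <-> ~Q) & P))), ~(~R <-> P).
  branch 1 (add (R | (R <-> ((P <-> ~Q) & P))), (~R <-> P)):
    (Q | R): β-rule — branch into Q  //  R.
      branch 1.1 (add Q):
        × closes — contains both Q and ~Q.
      branch 1.2 (add R):
        (R | (R <-> ((P <-> ~Q) & P))): β-rule — branch into R  //  (R <-> ((P <-> ~Q) & P)).
          branch 1.2.1 (add R):
            (~R <-> P): β-rule — branch into ~R, P  //  ~~R, ~P.
              branch 1.2.1.1 (add ~R, P):
                × closes — contains both R and ~R.
              branch 1.2.1.2 (add ~~R, ~P):
                ○ open, literals {P=0, Q=0, R=1}.
          branch 1.2.2 (add (R <-> ((P <-> ~Q) & P))):
            (~R <-> P): β-rule — branch into ~R, P  //  ~~R, ~P.
              branch 1.2.2.1 (add ~R, P):
                × closes — contains both R and ~R.
              branch 1.2.2.2 (add ~~R, ~P):
                (R <-> ((P <-> ~Q) & P)): β-rule — branch into R, ((P <-> ~Q) & P)  //  ~R, ~((P <-> ~Q) & P).
                  branch 1.2.2.2.1 (add R, ((P <-> ~Q) & P)):
                    ((P <-> ~Q) & P): α-rule — add (P <-> ~Q), P.
                    × closes — contains both P and ~P.
                  branch 1.2.2.2.2 (add ~R, ~((P <-> ~Q) & P)):
                    × closes — contains both R and ~R.
  branch 2 (add ~(R | (R <-> ((P <-> ~Q) & P))), ~(~R <-> P)):
    ~(R | (R <-> ((P <-> ~Q) & P))): α-rule — add ~R, ~(R <-> ((P <-> ~Q) & P)).
    (Q | R): β-rule — branch into Q  //  R.
      branch 2.1 (add Q):
        × closes — contains both Q and ~Q.
      branch 2.2 (add R):
        × closes — contains both R and ~R.
7 branches closed, 1 open.
Each open branch fixes some atoms; the unmentioned ones are free. Counting distinct full assignments: branch {P=0, Q=0, R=1} (none free) contributes 1 new. Total: 1.

1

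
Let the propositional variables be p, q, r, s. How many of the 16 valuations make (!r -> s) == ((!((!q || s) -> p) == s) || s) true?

Initial set: {((!r -> s) == ((!((!q || s) -> p) == s) || s))}.
((!r -> s) == ((!((!q || s) -> p) == s) || s)): β-rule — branch into (!r -> s), ((!((!q || s) -> p) == s) || s)  //  !(!r -> s), !((!((!q || s) -> p) == s) || s).
  branch 1 (add (!r -> s), ((!((!q || s) -> p) == s) || s)):
    (!r -> s): β-rule — branch into !!r  //  s.
      branch 1.1 (add !!r):
        ((!((!q || s) -> p) == s) || s): β-rule — branch into (!((!q || s) -> p) == s)  //  s.
          branch 1.1.1 (add (!((!q || s) -> p) == s)):
            (!((!q || s) -> p) == s): β-rule — branch into !((!q || s) -> p), s  //  !!((!q || s) -> p), !s.
              branch 1.1.1.1 (add !((!q || s) -> p), s):
                !((!q || s) -> p): α-rule — add (!q || s), !p.
                (!q || s): β-rule — branch into !q  //  s.
                  branch 1.1.1.1.1 (add !q):
                    ○ open, literals {p=false, q=false, r=true, s=true}.
                  branch 1.1.1.1.2 (add s):
                    ○ open, literals {p=false, r=true, s=true}.
              branch 1.1.1.2 (add !!((!q || s) -> p), !s):
                !!((!q || s) -> p): β-rule — branch into !(!q || s)  //  p.
                  branch 1.1.1.2.1 (add !(!q || s)):
                    !(!q || s): α-rule — add !!q, !s.
                    ○ open, literals {q=true, r=true, s=false}.
                  branch 1.1.1.2.2 (add p):
                    ○ open, literals {p=true, r=true, s=false}.
          branch 1.1.2 (add s):
            ○ open, literals {r=true, s=true}.
      branch 1.2 (add s):
        ((!((!q || s) -> p) == s) || s): β-rule — branch into (!((!q || s) -> p) == s)  //  s.
          branch 1.2.1 (add (!((!q || s) -> p) == s)):
            (!((!q || s) -> p) == s): β-rule — branch into !((!q || s) -> p), s  //  !!((!q || s) -> p), !s.
              branch 1.2.1.1 (add !((!q || s) -> p), s):
                !((!q || s) -> p): α-rule — add (!q || s), !p.
                (!q || s): β-rule — branch into !q  //  s.
                  branch 1.2.1.1.1 (add !q):
                    ○ open, literals {p=false, q=false, s=true}.
                  branch 1.2.1.1.2 (add s):
                    ○ open, literals {p=false, s=true}.
              branch 1.2.1.2 (add !!((!q || s) -> p), !s):
                × closes — contains both s and !s.
          branch 1.2.2 (add s):
            ○ open, literals {s=true}.
  branch 2 (add !(!r -> s), !((!((!q || s) -> p) == s) || s)):
    !(!r -> s): α-rule — add !r, !s.
    !((!((!q || s) -> p) == s) || s): α-rule — add !(!((!q || s) -> p) == s), !s.
    !(!((!q || s) -> p) == s): β-rule — branch into !((!q || s) -> p), !s  //  !!((!q || s) -> p), s.
      branch 2.1 (add !((!q || s) -> p), !s):
        !((!q || s) -> p): α-rule — add (!q || s), !p.
        (!q || s): β-rule — branch into !q  //  s.
          branch 2.1.1 (add !q):
            ○ open, literals {p=false, q=false, r=false, s=false}.
          branch 2.1.2 (add s):
            × closes — contains both s and !s.
      branch 2.2 (add !!((!q || s) -> p), s):
        × closes — contains both s and !s.
3 branches closed, 9 open.
Each open branch fixes some atoms; the unmentioned ones are free. Counting distinct full assignments: branch {p=false, q=false, r=true, s=true} (none free) contributes 1 new; branch {p=false, r=true, s=true} (q) contributes 1 new; branch {q=true, r=true, s=false} (p) contributes 2 new; branch {p=true, r=true, s=false} (q) contributes 1 new; branch {r=true, s=true} (p, q) contributes 2 new; branch {p=false, q=false, s=true} (r) contributes 1 new; branch {p=false, s=true} (q, r) contributes 1 new; branch {s=true} (p, q, r) contributes 2 new; branch {p=false, q=false, r=false, s=false} (none free) contributes 1 new. Total: 12.

12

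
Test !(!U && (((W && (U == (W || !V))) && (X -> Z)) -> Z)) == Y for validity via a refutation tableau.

Assume the negation and expand:
Initial set: {!(!(!U && (((W && (U == (W || !V))) && (X -> Z)) -> Z)) == Y)}.
!(!(!U && (((W && (U == (W || !V))) && (X -> Z)) -> Z)) == Y): β-rule — branch into !(!U && (((W && (U == (W || !V))) && (X -> Z)) -> Z)), !Y  //  !!(!U && (((W && (U == (W || !V))) && (X -> Z)) -> Z)), Y.
  branch 1 (add !(!U && (((W && (U == (W || !V))) && (X -> Z)) -> Z)), !Y):
    !(!U && (((W && (U == (W || !V))) && (X -> Z)) -> Z)): β-rule — branch into !!U  //  !(((W && (U == (W || !V))) && (X -> Z)) -> Z).
      branch 1.1 (add !!U):
        ○ open, literals {U=true, Y=false}.
      branch 1.2 (add !(((W && (U == (W || !V))) && (X -> Z)) -> Z)):
        !(((W && (U == (W || !V))) && (X -> Z)) -> Z): α-rule — add ((W && (U == (W || !V))) && (X -> Z)), !Z.
        ((W && (U == (W || !V))) && (X -> Z)): α-rule — add (W && (U == (W || !V))), (X -> Z).
        (W && (U == (W || !V))): α-rule — add W, (U == (W || !V)).
        (X -> Z): β-rule — branch into !X  //  Z.
          branch 1.2.1 (add !X):
            (U == (W || !V)): β-rule — branch into U, (W || !V)  //  !U, !(W || !V).
              branch 1.2.1.1 (add U, (W || !V)):
                (W || !V): β-rule — branch into W  //  !V.
                  branch 1.2.1.1.1 (add W):
                    ○ open, literals {U=true, W=true, X=false, Y=false, Z=false}.
                  branch 1.2.1.1.2 (add !V):
                    ○ open, literals {U=true, V=false, W=true, X=false, Y=false, Z=false}.
              branch 1.2.1.2 (add !U, !(W || !V)):
                !(W || !V): α-rule — add !W, !!V.
                × closes — contains both W and !W.
          branch 1.2.2 (add Z):
            × closes — contains both Z and !Z.
  branch 2 (add !!(!U && (((W && (U == (W || !V))) && (X -> Z)) -> Z)), Y):
    !!(!U && (((W && (U == (W || !V))) && (X -> Z)) -> Z)): α-rule — add !U, (((W && (U == (W || !V))) && (X -> Z)) -> Z).
    (((W && (U == (W || !V))) && (X -> Z)) -> Z): β-rule — branch into !((W && (U == (W || !V))) && (X -> Z))  //  Z.
      branch 2.1 (add !((W && (U == (W || !V))) && (X -> Z))):
        !((W && (U == (W || !V))) && (X -> Z)): β-rule — branch into !(W && (U == (W || !V)))  //  !(X -> Z).
          branch 2.1.1 (add !(W && (U == (W || !V)))):
            !(W && (U == (W || !V))): β-rule — branch into !W  //  !(U == (W || !V)).
              branch 2.1.1.1 (add !W):
                ○ open, literals {U=false, W=false, Y=true}.
              branch 2.1.1.2 (add !(U == (W || !V))):
                !(U == (W || !V)): β-rule — branch into U, !(W || !V)  //  !U, (W || !V).
                  branch 2.1.1.2.1 (add U, !(W || !V)):
                    × closes — contains both U and !U.
                  branch 2.1.1.2.2 (add !U, (W || !V)):
                    (W || !V): β-rule — branch into W  //  !V.
                      branch 2.1.1.2.2.1 (add W):
                        ○ open, literals {U=false, W=true, Y=true}.
                      branch 2.1.1.2.2.2 (add !V):
                        ○ open, literals {U=false, V=false, Y=true}.
          branch 2.1.2 (add !(X -> Z)):
            !(X -> Z): α-rule — add X, !Z.
            ○ open, literals {U=false, X=true, Y=true, Z=false}.
      branch 2.2 (add Z):
        ○ open, literals {U=false, Y=true, Z=true}.
3 branches closed, 8 open.
An open branch gives a countermodel: U=true, Y=false (unmentioned atoms arbitrary); under it the original formula is false.

Not valid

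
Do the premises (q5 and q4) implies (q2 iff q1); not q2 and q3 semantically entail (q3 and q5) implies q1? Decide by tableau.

Initial set: {((q5 and q4) implies (q2 iff q1)); (not q2 and q3); not ((q3 and q5) implies q1)}.
(not q2 and q3): α-rule — add not q2, q3.
not ((q3 and q5) implies q1): α-rule — add (q3 and q5), not q1.
(q3 and q5): α-rule — add q3, q5.
((q5 and q4) implies (q2 iff q1)): β-rule — branch into not (q5 and q4)  //  (q2 iff q1).
  branch 1 (add not (q5 and q4)):
    not (q5 and q4): β-rule — branch into not q5  //  not q4.
      branch 1.1 (add not q5):
        × closes — contains both q5 and not q5.
      branch 1.2 (add not q4):
        ○ open, literals {q1=false, q2=false, q3=true, q4=false, q5=true}.
  branch 2 (add (q2 iff q1)):
    (q2 iff q1): β-rule — branch into q2, q1  //  not q2, not q1.
      branch 2.1 (add q2, q1):
        × closes — contains both q2 and not q2.
      branch 2.2 (add not q2, not q1):
        ○ open, literals {q1=false, q2=false, q3=true, q5=true}.
2 branches closed, 2 open.
An open branch gives a countermodel: q1=false, q2=false, q3=true, q4=false, q5=true (unmentioned atoms arbitrary); the premises hold there but the conclusion fails.

No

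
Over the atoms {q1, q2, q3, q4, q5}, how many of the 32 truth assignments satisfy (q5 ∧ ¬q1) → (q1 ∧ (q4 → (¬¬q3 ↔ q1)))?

24

Initial set: {T ((q5 ∧ ¬q1) → (q1 ∧ (q4 → (¬¬q3 ↔ q1))))}.
T ((q5 ∧ ¬q1) → (q1 ∧ (q4 → (¬¬q3 ↔ q1)))): β-rule — branch into F (q5 ∧ ¬q1)  //  T (q1 ∧ (q4 → (¬¬q3 ↔ q1))).
  branch 1 (add F (q5 ∧ ¬q1)):
    F (q5 ∧ ¬q1): β-rule — branch into F q5  //  F ¬q1.
      branch 1.1 (add F q5):
        ○ open, literals {q5=0}.
      branch 1.2 (add F ¬q1):
        ○ open, literals {q1=1}.
  branch 2 (add T (q1 ∧ (q4 → (¬¬q3 ↔ q1)))):
    T (q1 ∧ (q4 → (¬¬q3 ↔ q1))): α-rule — add T q1, T (q4 → (¬¬q3 ↔ q1)).
    T (q4 → (¬¬q3 ↔ q1)): β-rule — branch into F q4  //  T (¬¬q3 ↔ q1).
      branch 2.1 (add F q4):
        ○ open, literals {q1=1, q4=0}.
      branch 2.2 (add T (¬¬q3 ↔ q1)):
        T (¬¬q3 ↔ q1): β-rule — branch into T ¬¬q3, T q1  //  F ¬¬q3, F q1.
          branch 2.2.1 (add T ¬¬q3, T q1):
            T ¬¬q3: drop double negation, giving T q3.
            ○ open, literals {q1=1, q3=1}.
          branch 2.2.2 (add F ¬¬q3, F q1):
            × closes — contains both q1 and ¬q1.
1 branch closed, 4 open.
Each open branch fixes some atoms; the unmentioned ones are free. Counting distinct full assignments: branch {q5=0} (q1, q2, q3, q4) contributes 16 new; branch {q1=1} (q2, q3, q4, q5) contributes 8 new; branch {q1=1, q4=0} (q2, q3, q5) contributes 0 new; branch {q1=1, q3=1} (q2, q4, q5) contributes 0 new. Total: 24.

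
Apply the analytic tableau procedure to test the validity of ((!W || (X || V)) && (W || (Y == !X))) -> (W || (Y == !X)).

Valid

Assume the negation and expand:
Initial set: {F (((!W || (X || V)) && (W || (Y == !X))) -> (W || (Y == !X)))}.
F (((!W || (X || V)) && (W || (Y == !X))) -> (W || (Y == !X))): α-rule — add T ((!W || (X || V)) && (W || (Y == !X))), F (W || (Y == !X)).
T ((!W || (X || V)) && (W || (Y == !X))): α-rule — add T (!W || (X || V)), T (W || (Y == !X)).
F (W || (Y == !X)): α-rule — add F W, F (Y == !X).
T (!W || (X || V)): β-rule — branch into T !W  //  T (X || V).
  branch 1 (add T !W):
    T (W || (Y == !X)): β-rule — branch into T W  //  T (Y == !X).
      branch 1.1 (add T W):
        × closes — contains both W and !W.
      branch 1.2 (add T (Y == !X)):
        F (Y == !X): β-rule — branch into T Y, F !X  //  F Y, T !X.
          branch 1.2.1 (add T Y, F !X):
            T (Y == !X): β-rule — branch into T Y, T !X  //  F Y, F !X.
              branch 1.2.1.1 (add T Y, T !X):
                × closes — contains both X and !X.
              branch 1.2.1.2 (add F Y, F !X):
                × closes — contains both Y and !Y.
          branch 1.2.2 (add F Y, T !X):
            T (Y == !X): β-rule — branch into T Y, T !X  //  F Y, F !X.
              branch 1.2.2.1 (add T Y, T !X):
                × closes — contains both Y and !Y.
              branch 1.2.2.2 (add F Y, F !X):
                × closes — contains both X and !X.
  branch 2 (add T (X || V)):
    T (W || (Y == !X)): β-rule — branch into T W  //  T (Y == !X).
      branch 2.1 (add T W):
        × closes — contains both W and !W.
      branch 2.2 (add T (Y == !X)):
        F (Y == !X): β-rule — branch into T Y, F !X  //  F Y, T !X.
          branch 2.2.1 (add T Y, F !X):
            T (X || V): β-rule — branch into T X  //  T V.
              branch 2.2.1.1 (add T X):
                T (Y == !X): β-rule — branch into T Y, T !X  //  F Y, F !X.
                  branch 2.2.1.1.1 (add T Y, T !X):
                    × closes — contains both X and !X.
                  branch 2.2.1.1.2 (add F Y, F !X):
                    × closes — contains both Y and !Y.
              branch 2.2.1.2 (add T V):
                T (Y == !X): β-rule — branch into T Y, T !X  //  F Y, F !X.
                  branch 2.2.1.2.1 (add T Y, T !X):
                    × closes — contains both X and !X.
                  branch 2.2.1.2.2 (add F Y, F !X):
                    × closes — contains both Y and !Y.
          branch 2.2.2 (add F Y, T !X):
            T (X || V): β-rule — branch into T X  //  T V.
              branch 2.2.2.1 (add T X):
                × closes — contains both X and !X.
              branch 2.2.2.2 (add T V):
                T (Y == !X): β-rule — branch into T Y, T !X  //  F Y, F !X.
                  branch 2.2.2.2.1 (add T Y, T !X):
                    × closes — contains both Y and !Y.
                  branch 2.2.2.2.2 (add F Y, F !X):
                    × closes — contains both X and !X.
All 13 branches close.
Every branch closed, so the negation is unsatisfiable and the formula is valid.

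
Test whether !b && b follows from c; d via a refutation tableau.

No

Initial set: {T c; T d; F (!b && b)}.
F (!b && b): β-rule — branch into F !b  //  F b.
  branch 1 (add F !b):
    ○ open, literals {b=true, c=true, d=true}.
  branch 2 (add F b):
    ○ open, literals {b=false, c=true, d=true}.
0 branches closed, 2 open.
An open branch gives a countermodel: b=true, c=true, d=true (unmentioned atoms arbitrary); the premises hold there but the conclusion fails.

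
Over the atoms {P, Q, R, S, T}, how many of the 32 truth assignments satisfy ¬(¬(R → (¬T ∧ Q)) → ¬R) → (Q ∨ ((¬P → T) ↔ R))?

30

Initial set: {(¬(¬(R → (¬T ∧ Q)) → ¬R) → (Q ∨ ((¬P → T) ↔ R)))}.
(¬(¬(R → (¬T ∧ Q)) → ¬R) → (Q ∨ ((¬P → T) ↔ R))): β-rule — branch into ¬¬(¬(R → (¬T ∧ Q)) → ¬R)  //  (Q ∨ ((¬P → T) ↔ R)).
  branch 1 (add ¬¬(¬(R → (¬T ∧ Q)) → ¬R)):
    ¬¬(¬(R → (¬T ∧ Q)) → ¬R): β-rule — branch into ¬¬(R → (¬T ∧ Q))  //  ¬R.
      branch 1.1 (add ¬¬(R → (¬T ∧ Q))):
        ¬¬(R → (¬T ∧ Q)): β-rule — branch into ¬R  //  (¬T ∧ Q).
          branch 1.1.1 (add ¬R):
            ○ open, literals {R=F}.
          branch 1.1.2 (add (¬T ∧ Q)):
            (¬T ∧ Q): α-rule — add ¬T, Q.
            ○ open, literals {Q=T, T=F}.
      branch 1.2 (add ¬R):
        ○ open, literals {R=F}.
  branch 2 (add (Q ∨ ((¬P → T) ↔ R))):
    (Q ∨ ((¬P → T) ↔ R)): β-rule — branch into Q  //  ((¬P → T) ↔ R).
      branch 2.1 (add Q):
        ○ open, literals {Q=T}.
      branch 2.2 (add ((¬P → T) ↔ R)):
        ((¬P → T) ↔ R): β-rule — branch into (¬P → T), R  //  ¬(¬P → T), ¬R.
          branch 2.2.1 (add (¬P → T), R):
            (¬P → T): β-rule — branch into ¬¬P  //  T.
              branch 2.2.1.1 (add ¬¬P):
                ○ open, literals {P=T, R=T}.
              branch 2.2.1.2 (add T):
                ○ open, literals {R=T, T=T}.
          branch 2.2.2 (add ¬(¬P → T), ¬R):
            ¬(¬P → T): α-rule — add ¬P, ¬T.
            ○ open, literals {P=F, R=F, T=F}.
0 branches closed, 7 open.
Each open branch fixes some atoms; the unmentioned ones are free. Counting distinct full assignments: branch {R=F} (P, Q, S, T) contributes 16 new; branch {Q=T, T=F} (P, R, S) contributes 4 new; branch {R=F} (P, Q, S, T) contributes 0 new; branch {Q=T} (P, R, S, T) contributes 4 new; branch {P=T, R=T} (Q, S, T) contributes 4 new; branch {R=T, T=T} (P, Q, S) contributes 2 new; branch {P=F, R=F, T=F} (Q, S) contributes 0 new. Total: 30.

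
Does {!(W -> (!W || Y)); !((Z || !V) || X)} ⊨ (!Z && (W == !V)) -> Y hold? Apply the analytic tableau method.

Initial set: {!(W -> (!W || Y)); !((Z || !V) || X); !((!Z && (W == !V)) -> Y)}.
!(W -> (!W || Y)): α-rule — add W, !(!W || Y).
!((Z || !V) || X): α-rule — add !(Z || !V), !X.
!((!Z && (W == !V)) -> Y): α-rule — add (!Z && (W == !V)), !Y.
!(!W || Y): α-rule — add !!W, !Y.
!(Z || !V): α-rule — add !Z, !!V.
(!Z && (W == !V)): α-rule — add !Z, (W == !V).
(W == !V): β-rule — branch into W, !V  //  !W, !!V.
  branch 1 (add W, !V):
    × closes — contains both V and !V.
  branch 2 (add !W, !!V):
    × closes — contains both W and !W.
All 2 branches close.
Every branch closed, so the premises entail the conclusion.

Yes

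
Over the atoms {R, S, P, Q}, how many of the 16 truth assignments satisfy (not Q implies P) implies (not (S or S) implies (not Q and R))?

11

Initial set: {((not Q implies P) implies (not (S or S) implies (not Q and R)))}.
((not Q implies P) implies (not (S or S) implies (not Q and R))): β-rule — branch into not (not Q implies P)  //  (not (S or S) implies (not Q and R)).
  branch 1 (add not (not Q implies P)):
    not (not Q implies P): α-rule — add not Q, not P.
    ○ open, literals {P=0, Q=0}.
  branch 2 (add (not (S or S) implies (not Q and R))):
    (not (S or S) implies (not Q and R)): β-rule — branch into not not (S or S)  //  (not Q and R).
      branch 2.1 (add not not (S or S)):
        not not (S or S): β-rule — branch into S  //  S.
          branch 2.1.1 (add S):
            ○ open, literals {S=1}.
          branch 2.1.2 (add S):
            ○ open, literals {S=1}.
      branch 2.2 (add (not Q and R)):
        (not Q and R): α-rule — add not Q, R.
        ○ open, literals {Q=0, R=1}.
0 branches closed, 4 open.
Each open branch fixes some atoms; the unmentioned ones are free. Counting distinct full assignments: branch {P=0, Q=0} (R, S) contributes 4 new; branch {S=1} (R, P, Q) contributes 6 new; branch {S=1} (R, P, Q) contributes 0 new; branch {Q=0, R=1} (S, P) contributes 1 new. Total: 11.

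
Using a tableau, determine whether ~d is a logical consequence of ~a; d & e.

Initial set: {T ~a; T (d & e); F ~d}.
T (d & e): α-rule — add T d, T e.
○ open, literals {a=F, d=T, e=T}.
0 branches closed, 1 open.
An open branch gives a countermodel: a=F, d=T, e=T (unmentioned atoms arbitrary); the premises hold there but the conclusion fails.

No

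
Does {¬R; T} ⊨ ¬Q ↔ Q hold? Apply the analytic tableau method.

No

Initial set: {T ¬R; T T; F (¬Q ↔ Q)}.
F (¬Q ↔ Q): β-rule — branch into T ¬Q, F Q  //  F ¬Q, T Q.
  branch 1 (add T ¬Q, F Q):
    ○ open, literals {Q=F, R=F, T=T}.
  branch 2 (add F ¬Q, T Q):
    ○ open, literals {Q=T, R=F, T=T}.
0 branches closed, 2 open.
An open branch gives a countermodel: Q=F, R=F, T=T (unmentioned atoms arbitrary); the premises hold there but the conclusion fails.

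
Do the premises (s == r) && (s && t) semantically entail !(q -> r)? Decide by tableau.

No

Initial set: {((s == r) && (s && t)); !!(q -> r)}.
((s == r) && (s && t)): α-rule — add (s == r), (s && t).
(s && t): α-rule — add s, t.
!!(q -> r): β-rule — branch into !q  //  r.
  branch 1 (add !q):
    (s == r): β-rule — branch into s, r  //  !s, !r.
      branch 1.1 (add s, r):
        ○ open, literals {q=0, r=1, s=1, t=1}.
      branch 1.2 (add !s, !r):
        × closes — contains both s and !s.
  branch 2 (add r):
    (s == r): β-rule — branch into s, r  //  !s, !r.
      branch 2.1 (add s, r):
        ○ open, literals {r=1, s=1, t=1}.
      branch 2.2 (add !s, !r):
        × closes — contains both s and !s.
2 branches closed, 2 open.
An open branch gives a countermodel: q=0, r=1, s=1, t=1 (unmentioned atoms arbitrary); the premises hold there but the conclusion fails.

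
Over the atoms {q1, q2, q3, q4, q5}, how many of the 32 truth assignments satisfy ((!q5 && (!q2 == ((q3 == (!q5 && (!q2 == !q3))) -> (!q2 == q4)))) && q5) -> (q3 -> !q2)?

Initial set: {T (((!q5 && (!q2 == ((q3 == (!q5 && (!q2 == !q3))) -> (!q2 == q4)))) && q5) -> (q3 -> !q2))}.
T (((!q5 && (!q2 == ((q3 == (!q5 && (!q2 == !q3))) -> (!q2 == q4)))) && q5) -> (q3 -> !q2)): β-rule — branch into F ((!q5 && (!q2 == ((q3 == (!q5 && (!q2 == !q3))) -> (!q2 == q4)))) && q5)  //  T (q3 -> !q2).
  branch 1 (add F ((!q5 && (!q2 == ((q3 == (!q5 && (!q2 == !q3))) -> (!q2 == q4)))) && q5)):
    F ((!q5 && (!q2 == ((q3 == (!q5 && (!q2 == !q3))) -> (!q2 == q4)))) && q5): β-rule — branch into F (!q5 && (!q2 == ((q3 == (!q5 && (!q2 == !q3))) -> (!q2 == q4))))  //  F q5.
      branch 1.1 (add F (!q5 && (!q2 == ((q3 == (!q5 && (!q2 == !q3))) -> (!q2 == q4))))):
        F (!q5 && (!q2 == ((q3 == (!q5 && (!q2 == !q3))) -> (!q2 == q4)))): β-rule — branch into F !q5  //  F (!q2 == ((q3 == (!q5 && (!q2 == !q3))) -> (!q2 == q4))).
          branch 1.1.1 (add F !q5):
            ○ open, literals {q5=T}.
          branch 1.1.2 (add F (!q2 == ((q3 == (!q5 && (!q2 == !q3))) -> (!q2 == q4)))):
            F (!q2 == ((q3 == (!q5 && (!q2 == !q3))) -> (!q2 == q4))): β-rule — branch into T !q2, F ((q3 == (!q5 && (!q2 == !q3))) -> (!q2 == q4))  //  F !q2, T ((q3 == (!q5 && (!q2 == !q3))) -> (!q2 == q4)).
              branch 1.1.2.1 (add T !q2, F ((q3 == (!q5 && (!q2 == !q3))) -> (!q2 == q4))):
                F ((q3 == (!q5 && (!q2 == !q3))) -> (!q2 == q4)): α-rule — add T (q3 == (!q5 && (!q2 == !q3))), F (!q2 == q4).
                T (q3 == (!q5 && (!q2 == !q3))): β-rule — branch into T q3, T (!q5 && (!q2 == !q3))  //  F q3, F (!q5 && (!q2 == !q3)).
                  branch 1.1.2.1.1 (add T q3, T (!q5 && (!q2 == !q3))):
                    T (!q5 && (!q2 == !q3)): α-rule — add T !q5, T (!q2 == !q3).
                    F (!q2 == q4): β-rule — branch into T !q2, F q4  //  F !q2, T q4.
                      branch 1.1.2.1.1.1 (add T !q2, F q4):
                        T (!q2 == !q3): β-rule — branch into T !q2, T !q3  //  F !q2, F !q3.
                          branch 1.1.2.1.1.1.1 (add T !q2, T !q3):
                            × closes — contains both q3 and !q3.
                          branch 1.1.2.1.1.1.2 (add F !q2, F !q3):
                            × closes — contains both q2 and !q2.
                      branch 1.1.2.1.1.2 (add F !q2, T q4):
                        × closes — contains both q2 and !q2.
                  branch 1.1.2.1.2 (add F q3, F (!q5 && (!q2 == !q3))):
                    F (!q2 == q4): β-rule — branch into T !q2, F q4  //  F !q2, T q4.
                      branch 1.1.2.1.2.1 (add T !q2, F q4):
                        F (!q5 && (!q2 == !q3)): β-rule — branch into F !q5  //  F (!q2 == !q3).
                          branch 1.1.2.1.2.1.1 (add F !q5):
                            ○ open, literals {q2=F, q3=F, q4=F, q5=T}.
                          branch 1.1.2.1.2.1.2 (add F (!q2 == !q3)):
                            F (!q2 == !q3): β-rule — branch into T !q2, F !q3  //  F !q2, T !q3.
                              branch 1.1.2.1.2.1.2.1 (add T !q2, F !q3):
                                × closes — contains both q3 and !q3.
                              branch 1.1.2.1.2.1.2.2 (add F !q2, T !q3):
                                × closes — contains both q2 and !q2.
                      branch 1.1.2.1.2.2 (add F !q2, T q4):
                        × closes — contains both q2 and !q2.
              branch 1.1.2.2 (add F !q2, T ((q3 == (!q5 && (!q2 == !q3))) -> (!q2 == q4))):
                T ((q3 == (!q5 && (!q2 == !q3))) -> (!q2 == q4)): β-rule — branch into F (q3 == (!q5 && (!q2 == !q3)))  //  T (!q2 == q4).
                  branch 1.1.2.2.1 (add F (q3 == (!q5 && (!q2 == !q3)))):
                    F (q3 == (!q5 && (!q2 == !q3))): β-rule — branch into T q3, F (!q5 && (!q2 == !q3))  //  F q3, T (!q5 && (!q2 == !q3)).
                      branch 1.1.2.2.1.1 (add T q3, F (!q5 && (!q2 == !q3))):
                        F (!q5 && (!q2 == !q3)): β-rule — branch into F !q5  //  F (!q2 == !q3).
                          branch 1.1.2.2.1.1.1 (add F !q5):
                            ○ open, literals {q2=T, q3=T, q5=T}.
                          branch 1.1.2.2.1.1.2 (add F (!q2 == !q3)):
                            F (!q2 == !q3): β-rule — branch into T !q2, F !q3  //  F !q2, T !q3.
                              branch 1.1.2.2.1.1.2.1 (add T !q2, F !q3):
                                × closes — contains both q2 and !q2.
                              branch 1.1.2.2.1.1.2.2 (add F !q2, T !q3):
                                × closes — contains both q3 and !q3.
                      branch 1.1.2.2.1.2 (add F q3, T (!q5 && (!q2 == !q3))):
                        T (!q5 && (!q2 == !q3)): α-rule — add T !q5, T (!q2 == !q3).
                        T (!q2 == !q3): β-rule — branch into T !q2, T !q3  //  F !q2, F !q3.
                          branch 1.1.2.2.1.2.1 (add T !q2, T !q3):
                            × closes — contains both q2 and !q2.
                          branch 1.1.2.2.1.2.2 (add F !q2, F !q3):
                            × closes — contains both q3 and !q3.
                  branch 1.1.2.2.2 (add T (!q2 == q4)):
                    T (!q2 == q4): β-rule — branch into T !q2, T q4  //  F !q2, F q4.
                      branch 1.1.2.2.2.1 (add T !q2, T q4):
                        × closes — contains both q2 and !q2.
                      branch 1.1.2.2.2.2 (add F !q2, F q4):
                        ○ open, literals {q2=T, q4=F}.
      branch 1.2 (add F q5):
        ○ open, literals {q5=F}.
  branch 2 (add T (q3 -> !q2)):
    T (q3 -> !q2): β-rule — branch into F q3  //  T !q2.
      branch 2.1 (add F q3):
        ○ open, literals {q3=F}.
      branch 2.2 (add T !q2):
        ○ open, literals {q2=F}.
11 branches closed, 7 open.
Each open branch fixes some atoms; the unmentioned ones are free. Counting distinct full assignments: branch {q5=T} (q1, q2, q3, q4) contributes 16 new; branch {q2=F, q3=F, q4=F, q5=T} (q1) contributes 0 new; branch {q2=T, q3=T, q5=T} (q1, q4) contributes 0 new; branch {q2=T, q4=F} (q1, q3, q5) contributes 4 new; branch {q5=F} (q1, q2, q3, q4) contributes 12 new; branch {q3=F} (q1, q2, q4, q5) contributes 0 new; branch {q2=F} (q1, q3, q4, q5) contributes 0 new. Total: 32.

32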